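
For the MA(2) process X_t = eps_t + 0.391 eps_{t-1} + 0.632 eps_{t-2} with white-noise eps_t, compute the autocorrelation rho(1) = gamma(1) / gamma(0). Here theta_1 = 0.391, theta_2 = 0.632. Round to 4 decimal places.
\rho(1) = 0.4111

For an MA(q) process with theta_0 = 1, the autocovariance is
  gamma(k) = sigma^2 * sum_{i=0..q-k} theta_i * theta_{i+k},
and rho(k) = gamma(k) / gamma(0). Sigma^2 cancels.
  numerator   = (1)*(0.391) + (0.391)*(0.632) = 0.638112.
  denominator = (1)^2 + (0.391)^2 + (0.632)^2 = 1.552305.
  rho(1) = 0.638112 / 1.552305 = 0.4111.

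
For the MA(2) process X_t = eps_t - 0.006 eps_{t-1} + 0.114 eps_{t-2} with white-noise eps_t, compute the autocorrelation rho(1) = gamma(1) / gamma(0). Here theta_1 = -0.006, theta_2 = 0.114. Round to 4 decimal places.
\rho(1) = -0.0066

For an MA(q) process with theta_0 = 1, the autocovariance is
  gamma(k) = sigma^2 * sum_{i=0..q-k} theta_i * theta_{i+k},
and rho(k) = gamma(k) / gamma(0). Sigma^2 cancels.
  numerator   = (1)*(-0.006) + (-0.006)*(0.114) = -0.006684.
  denominator = (1)^2 + (-0.006)^2 + (0.114)^2 = 1.013032.
  rho(1) = -0.006684 / 1.013032 = -0.0066.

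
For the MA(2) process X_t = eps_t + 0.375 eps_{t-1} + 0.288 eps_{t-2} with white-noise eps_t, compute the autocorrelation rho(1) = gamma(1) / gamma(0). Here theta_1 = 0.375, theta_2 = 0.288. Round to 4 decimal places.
\rho(1) = 0.3947

For an MA(q) process with theta_0 = 1, the autocovariance is
  gamma(k) = sigma^2 * sum_{i=0..q-k} theta_i * theta_{i+k},
and rho(k) = gamma(k) / gamma(0). Sigma^2 cancels.
  numerator   = (1)*(0.375) + (0.375)*(0.288) = 0.483.
  denominator = (1)^2 + (0.375)^2 + (0.288)^2 = 1.223569.
  rho(1) = 0.483 / 1.223569 = 0.3947.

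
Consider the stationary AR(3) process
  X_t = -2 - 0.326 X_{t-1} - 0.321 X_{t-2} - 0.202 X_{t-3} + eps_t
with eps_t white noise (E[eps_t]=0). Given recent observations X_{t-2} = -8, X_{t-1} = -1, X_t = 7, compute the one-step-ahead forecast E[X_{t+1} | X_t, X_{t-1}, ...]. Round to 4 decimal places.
E[X_{t+1} \mid \mathcal F_t] = -2.3450

For an AR(p) model X_t = c + sum_i phi_i X_{t-i} + eps_t, the
one-step-ahead conditional mean is
  E[X_{t+1} | X_t, ...] = c + sum_i phi_i X_{t+1-i}.
Substitute known values:
  E[X_{t+1} | ...] = -2 + (-0.326) * (7) + (-0.321) * (-1) + (-0.202) * (-8)
                   = -2.3450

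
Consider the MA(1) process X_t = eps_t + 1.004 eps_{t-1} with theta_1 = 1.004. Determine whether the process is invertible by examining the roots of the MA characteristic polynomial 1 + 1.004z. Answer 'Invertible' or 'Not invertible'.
\text{Not invertible}

The MA(q) characteristic polynomial is P(z) = 1 + 1.004z.
Invertibility requires all roots to lie outside the unit circle, i.e. |z| > 1 for every root.
This is linear in z: 1 + (1.004) z = 0  =>  z = -1/(1.004) = -0.996016,  |z| = 0.996016.
Moduli of all roots: 0.9960.
All moduli strictly greater than 1? No.
Verdict: Not invertible.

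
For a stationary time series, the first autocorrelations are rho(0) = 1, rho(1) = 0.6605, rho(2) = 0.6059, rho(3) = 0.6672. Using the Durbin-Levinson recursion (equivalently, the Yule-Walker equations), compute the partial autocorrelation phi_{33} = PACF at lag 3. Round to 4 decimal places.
\phi_{33} = 0.3680

The PACF at lag k is phi_{kk}, the last component of the solution
to the Yule-Walker system G_k phi = r_k where
  (G_k)_{ij} = rho(|i - j|), (r_k)_i = rho(i), i,j = 1..k.
Equivalently, Durbin-Levinson gives phi_{kk} iteratively:
  phi_{11} = rho(1)
  phi_{kk} = [rho(k) - sum_{j=1..k-1} phi_{k-1,j} rho(k-j)]
            / [1 - sum_{j=1..k-1} phi_{k-1,j} rho(j)],
  phi_{k,j} = phi_{k-1,j} - phi_{kk} phi_{k-1,k-j},  j = 1..k-1.
Step k = 1:
  phi_11 = rho(1) = 0.6605.
Step k = 2:
  phi_22 = [rho(2) - phi_11 rho(1)] / [1 - phi_11 rho(1)] = [0.6059 - (0.6605)(0.6605)] / [1 - (0.6605)(0.6605)]
         = 0.16963975 / 0.56373975 = 0.300919.
  Update: phi_21 = phi_11 - phi_22 phi_11 = 0.6605 - (0.300919)(0.6605) = 0.461743.
Step k = 3:
  phi_33 = [rho(3) - phi_21 rho(2) - phi_22 rho(1)] / [1 - phi_21 rho(1) - phi_22 rho(2)]
    numerator   = 0.6672 - (0.461743)(0.6059) - (0.300919)(0.6605) = 0.18867303
    denominator = 1 - (0.461743)(0.6605) - (0.300919)(0.6059) = 0.512692
  phi_33 = 0.18867303 / 0.512692 = 0.368.
Therefore phi_{33} = 0.3680.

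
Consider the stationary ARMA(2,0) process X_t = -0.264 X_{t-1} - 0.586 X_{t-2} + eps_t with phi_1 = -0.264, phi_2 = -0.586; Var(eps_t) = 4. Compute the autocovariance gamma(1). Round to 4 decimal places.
\gamma(1) = -1.0429

Multiply the model equation by X_{t-k} and take expectations. With theta_0 = psi_0 = 1 and psi_j the MA(infinity) weights, this gives
  gamma(k) - sum_i phi_i gamma(k-i) = c_k,
  c_k = sigma^2 * sum_{j=k..q} theta_j psi_{j-k}   (c_k = 0 for k > q),
using gamma(-m) = gamma(m).
Pure AR (q = 0): c_0 = sigma^2 = 4, c_k = 0 for k >= 1.
Equations for k = 0, 1, 2 (AR order 2, c_2 = 0):
  (E0) gamma(0) = phi_1 gamma(1) + phi_2 gamma(2) + c_0
  (E1) gamma(1) = phi_1 gamma(0) + phi_2 gamma(1) + c_1
  (E2) gamma(2) = phi_1 gamma(1) + phi_2 gamma(0)
From (E1): gamma(1) = A gamma(0) + B with
  A = phi_1 / (1 - phi_2) = -0.264 / 1.586 = -0.166456,   B = c_1 / (1 - phi_2) = 0 / 1.586 = 0.
Insert (E2) into (E0): gamma(0) (1 - phi_2^2) = phi_1 (1 + phi_2) gamma(1) + c_0.
  phi_1 (1 + phi_2) = (-0.264)(0.414) = -0.109296,   1 - phi_2^2 = 0.656604.
Replace gamma(1) by A gamma(0) + B and collect gamma(0):
  gamma(0) [0.656604 - (-0.109296)(-0.166456)] = c_0 = 4
  gamma(0) * 0.638411 = 4
  gamma(0) = 4 / 0.638411 = 6.265556.
  gamma(1) = A gamma(0) = (-0.166456)(6.265556) = -1.042943.
Therefore gamma(1) = -1.0429 (to 4 decimal places).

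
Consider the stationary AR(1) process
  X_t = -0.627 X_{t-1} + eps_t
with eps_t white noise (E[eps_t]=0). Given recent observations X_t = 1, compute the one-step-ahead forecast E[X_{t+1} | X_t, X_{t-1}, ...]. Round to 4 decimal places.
E[X_{t+1} \mid \mathcal F_t] = -0.6270

For an AR(p) model X_t = c + sum_i phi_i X_{t-i} + eps_t, the
one-step-ahead conditional mean is
  E[X_{t+1} | X_t, ...] = c + sum_i phi_i X_{t+1-i}.
Substitute known values:
  E[X_{t+1} | ...] = (-0.627) * (1)
                   = -0.6270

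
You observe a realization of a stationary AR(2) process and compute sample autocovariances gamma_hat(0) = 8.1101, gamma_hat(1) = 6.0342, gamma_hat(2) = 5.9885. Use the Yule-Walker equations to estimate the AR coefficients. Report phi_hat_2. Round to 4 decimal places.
\hat\phi_{2} = 0.4140

The Yule-Walker equations for an AR(p) process read, in matrix form,
  Gamma_p phi = r_p,   with   (Gamma_p)_{ij} = gamma(|i - j|),
                       (r_p)_i = gamma(i),   i,j = 1..p.
Substitute the sample gammas (Toeplitz matrix and right-hand side of size 2):
  Gamma_p = [[8.1101, 6.0342], [6.0342, 8.1101]]
  r_p     = [6.0342, 5.9885]
Written out:
  8.1101 phi_1 + 6.0342 phi_2 = 6.0342
  6.0342 phi_1 + 8.1101 phi_2 = 5.9885
Solve by Cramer's rule:
  det = gamma(0)^2 - gamma(1)^2 = (8.1101)^2 - (6.0342)^2 = 65.77372201 - 36.41156964 = 29.36215237
  phi_hat_1 = [gamma(1) gamma(0) - gamma(1) gamma(2)] / det = [(6.0342)(8.1101) - (6.0342)(5.9885)] / 29.36215237 = 12.80215872 / 29.36215237 = 0.436
  phi_hat_2 = [gamma(0) gamma(2) - gamma(1)^2] / det = [(8.1101)(5.9885) - (6.0342)^2] / 29.36215237 = 12.15576421 / 29.36215237 = 0.414
So phi_hat = [0.4360, 0.4140].
Therefore phi_hat_2 = 0.4140.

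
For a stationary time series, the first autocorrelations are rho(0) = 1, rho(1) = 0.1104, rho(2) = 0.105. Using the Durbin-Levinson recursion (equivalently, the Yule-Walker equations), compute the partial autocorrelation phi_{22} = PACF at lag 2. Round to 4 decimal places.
\phi_{22} = 0.0940

The PACF at lag k is phi_{kk}, the last component of the solution
to the Yule-Walker system G_k phi = r_k where
  (G_k)_{ij} = rho(|i - j|), (r_k)_i = rho(i), i,j = 1..k.
Equivalently, Durbin-Levinson gives phi_{kk} iteratively:
  phi_{11} = rho(1)
  phi_{kk} = [rho(k) - sum_{j=1..k-1} phi_{k-1,j} rho(k-j)]
            / [1 - sum_{j=1..k-1} phi_{k-1,j} rho(j)],
  phi_{k,j} = phi_{k-1,j} - phi_{kk} phi_{k-1,k-j},  j = 1..k-1.
Step k = 1:
  phi_11 = rho(1) = 0.1104.
Step k = 2:
  phi_22 = [rho(2) - phi_11 rho(1)] / [1 - phi_11 rho(1)] = [0.105 - (0.1104)(0.1104)] / [1 - (0.1104)(0.1104)]
         = 0.09281184 / 0.98781184 = 0.094.
Therefore phi_{22} = 0.0940.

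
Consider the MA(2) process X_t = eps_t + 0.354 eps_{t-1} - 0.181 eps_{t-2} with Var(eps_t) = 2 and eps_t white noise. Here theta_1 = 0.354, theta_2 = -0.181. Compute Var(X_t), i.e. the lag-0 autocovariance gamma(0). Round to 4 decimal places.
\gamma(0) = 2.3162

For an MA(q) process X_t = eps_t + sum_i theta_i eps_{t-i} with
Var(eps_t) = sigma^2, the variance is
  gamma(0) = sigma^2 * (1 + sum_i theta_i^2).
  sum_i theta_i^2 = (0.354)^2 + (-0.181)^2 = 0.125316 + 0.032761 = 0.158077.
  gamma(0) = 2 * (1 + 0.158077) = 2 * 1.158077 = 2.316154, which rounds to 2.3162.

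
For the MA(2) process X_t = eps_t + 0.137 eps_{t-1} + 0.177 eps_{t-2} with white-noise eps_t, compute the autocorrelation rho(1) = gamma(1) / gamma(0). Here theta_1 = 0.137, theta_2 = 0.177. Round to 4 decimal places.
\rho(1) = 0.1536

For an MA(q) process with theta_0 = 1, the autocovariance is
  gamma(k) = sigma^2 * sum_{i=0..q-k} theta_i * theta_{i+k},
and rho(k) = gamma(k) / gamma(0). Sigma^2 cancels.
  numerator   = (1)*(0.137) + (0.137)*(0.177) = 0.161249.
  denominator = (1)^2 + (0.137)^2 + (0.177)^2 = 1.050098.
  rho(1) = 0.161249 / 1.050098 = 0.1536.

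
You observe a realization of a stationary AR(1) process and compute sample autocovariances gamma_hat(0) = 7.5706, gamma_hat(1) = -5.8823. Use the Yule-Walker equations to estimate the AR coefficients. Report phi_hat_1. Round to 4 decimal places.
\hat\phi_{1} = -0.7770

The Yule-Walker equations for an AR(p) process read, in matrix form,
  Gamma_p phi = r_p,   with   (Gamma_p)_{ij} = gamma(|i - j|),
                       (r_p)_i = gamma(i),   i,j = 1..p.
Substitute the sample gammas (Toeplitz matrix and right-hand side of size 1):
  Gamma_p = [[7.5706]]
  r_p     = [-5.8823]
With p = 1 this is the single equation gamma(0) phi_1 = gamma(1):
  phi_hat_1 = gamma(1) / gamma(0) = -5.8823 / 7.5706 = -0.7770.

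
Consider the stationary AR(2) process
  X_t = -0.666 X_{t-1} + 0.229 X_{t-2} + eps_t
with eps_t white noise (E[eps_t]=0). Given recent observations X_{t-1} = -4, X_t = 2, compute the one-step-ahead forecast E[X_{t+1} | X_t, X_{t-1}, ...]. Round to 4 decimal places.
E[X_{t+1} \mid \mathcal F_t] = -2.2480

For an AR(p) model X_t = c + sum_i phi_i X_{t-i} + eps_t, the
one-step-ahead conditional mean is
  E[X_{t+1} | X_t, ...] = c + sum_i phi_i X_{t+1-i}.
Substitute known values:
  E[X_{t+1} | ...] = (-0.666) * (2) + (0.229) * (-4)
                   = -2.2480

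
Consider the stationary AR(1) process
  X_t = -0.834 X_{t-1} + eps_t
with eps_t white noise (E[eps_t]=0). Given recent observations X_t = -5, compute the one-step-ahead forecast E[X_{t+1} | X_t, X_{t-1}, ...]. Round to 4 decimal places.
E[X_{t+1} \mid \mathcal F_t] = 4.1700

For an AR(p) model X_t = c + sum_i phi_i X_{t-i} + eps_t, the
one-step-ahead conditional mean is
  E[X_{t+1} | X_t, ...] = c + sum_i phi_i X_{t+1-i}.
Substitute known values:
  E[X_{t+1} | ...] = (-0.834) * (-5)
                   = 4.1700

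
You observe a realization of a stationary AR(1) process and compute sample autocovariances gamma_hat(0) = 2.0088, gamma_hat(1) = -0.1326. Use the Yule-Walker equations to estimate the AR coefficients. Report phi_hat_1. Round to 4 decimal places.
\hat\phi_{1} = -0.0660

The Yule-Walker equations for an AR(p) process read, in matrix form,
  Gamma_p phi = r_p,   with   (Gamma_p)_{ij} = gamma(|i - j|),
                       (r_p)_i = gamma(i),   i,j = 1..p.
Substitute the sample gammas (Toeplitz matrix and right-hand side of size 1):
  Gamma_p = [[2.0088]]
  r_p     = [-0.1326]
With p = 1 this is the single equation gamma(0) phi_1 = gamma(1):
  phi_hat_1 = gamma(1) / gamma(0) = -0.1326 / 2.0088 = -0.0660.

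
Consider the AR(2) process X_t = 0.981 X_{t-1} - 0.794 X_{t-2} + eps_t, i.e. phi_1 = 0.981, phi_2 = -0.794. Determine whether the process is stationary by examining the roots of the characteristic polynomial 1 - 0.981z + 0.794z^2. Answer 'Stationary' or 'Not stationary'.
\text{Stationary}

The AR(p) characteristic polynomial is P(z) = 1 - 0.981z + 0.794z^2.
Stationarity requires all roots to lie outside the unit circle, i.e. |z| > 1 for every root.
Set 1 + (-0.981) z + (0.794) z^2 = 0, i.e. a z^2 + b z + c = 0 with a = 0.794, b = -0.981, c = 1.
Discriminant D = b^2 - 4ac = (-0.981)^2 - 4*(0.794)*1 = 0.962361 - (3.176) = -2.213639.
D < 0, so the roots are the complex-conjugate pair z = (-b +/- i sqrt(-D)) / (2a) = 0.6178 +/- 0.9369i.
For a conjugate pair |z|^2 = z * conj(z) = (product of roots) = c/a = 1/(0.794) = 1.259446, so |z| = sqrt(1.259446) = 1.1223 for both roots.
Moduli of all roots: 1.1223, 1.1223.
All moduli strictly greater than 1? Yes.
Verdict: Stationary.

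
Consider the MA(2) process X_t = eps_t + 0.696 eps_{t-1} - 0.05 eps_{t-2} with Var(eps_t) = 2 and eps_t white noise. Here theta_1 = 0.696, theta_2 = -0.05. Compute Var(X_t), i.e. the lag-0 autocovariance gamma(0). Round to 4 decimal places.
\gamma(0) = 2.9738

For an MA(q) process X_t = eps_t + sum_i theta_i eps_{t-i} with
Var(eps_t) = sigma^2, the variance is
  gamma(0) = sigma^2 * (1 + sum_i theta_i^2).
  sum_i theta_i^2 = (0.696)^2 + (-0.05)^2 = 0.484416 + 0.0025 = 0.486916.
  gamma(0) = 2 * (1 + 0.486916) = 2 * 1.486916 = 2.973832, which rounds to 2.9738.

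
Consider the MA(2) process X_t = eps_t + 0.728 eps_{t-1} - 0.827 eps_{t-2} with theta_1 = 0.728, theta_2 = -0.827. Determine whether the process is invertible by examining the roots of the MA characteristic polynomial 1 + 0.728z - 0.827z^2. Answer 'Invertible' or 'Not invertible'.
\text{Not invertible}

The MA(q) characteristic polynomial is P(z) = 1 + 0.728z - 0.827z^2.
Invertibility requires all roots to lie outside the unit circle, i.e. |z| > 1 for every root.
Set 1 + (0.728) z + (-0.827) z^2 = 0, i.e. a z^2 + b z + c = 0 with a = -0.827, b = 0.728, c = 1.
Discriminant D = b^2 - 4ac = (0.728)^2 - 4*(-0.827)*1 = 0.529984 - (-3.308) = 3.837984.
D >= 0, so the roots are real: z = (-b +/- sqrt(D)) / (2a) = (-0.728 +/- 1.959077) / (-1.654).
  z_1 = (-0.728 + 1.959077) / (-1.654) = -0.7443,   |z_1| = 0.7443.
  z_2 = (-0.728 - 1.959077) / (-1.654) = 1.6246,   |z_2| = 1.6246.
Moduli of all roots: 0.7443, 1.6246.
All moduli strictly greater than 1? No.
Verdict: Not invertible.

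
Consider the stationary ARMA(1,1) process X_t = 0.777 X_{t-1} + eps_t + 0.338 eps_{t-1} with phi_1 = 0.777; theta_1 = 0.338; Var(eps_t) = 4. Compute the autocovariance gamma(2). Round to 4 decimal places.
\gamma(2) = 11.0418

Multiply the model equation by X_{t-k} and take expectations. With theta_0 = psi_0 = 1 and psi_j the MA(infinity) weights, this gives
  gamma(k) - sum_i phi_i gamma(k-i) = c_k,
  c_k = sigma^2 * sum_{j=k..q} theta_j psi_{j-k}   (c_k = 0 for k > q),
using gamma(-m) = gamma(m).
psi-weights needed (psi_j = theta_j + sum_i phi_i psi_{j-i}):
  psi_1 = theta_1 + phi_1 = 0.338 + (0.777) = 1.115
Right-hand sides:
  c_0 = sigma^2 (1 + theta_1 psi_1) = 4 * (1 + (0.338)(1.115)) = 4 * 1.37687 = 5.50748
  c_1 = sigma^2 theta_1 = 4 * (0.338) = 1.352
  c_2 = 0
Equations for k = 0 and k = 1 (AR order 1):
  gamma(0) = phi_1 gamma(1) + c_0
  gamma(1) = phi_1 gamma(0) + c_1
Substituting the second into the first: gamma(0) (1 - phi_1^2) = c_0 + phi_1 c_1, so
  gamma(0) = (c_0 + phi_1 c_1) / (1 - phi_1^2) = (5.50748 + (0.777)(1.352)) / (1 - (0.777)^2) = 6.557984 / 0.396271 = 16.54924.
  gamma(1) = phi_1 gamma(0) + c_1 = (0.777)(16.54924) + (1.352) = 14.21076.
For k = 2 (> q): gamma(2) = phi_1 gamma(1) = (0.777)(14.21076) = 11.04176.
Therefore gamma(2) = 11.0418 (to 4 decimal places).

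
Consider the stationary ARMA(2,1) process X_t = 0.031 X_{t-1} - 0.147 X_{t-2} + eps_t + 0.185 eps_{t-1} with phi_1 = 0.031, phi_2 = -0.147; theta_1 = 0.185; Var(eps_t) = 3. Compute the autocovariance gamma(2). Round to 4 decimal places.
\gamma(2) = -0.4533

Multiply the model equation by X_{t-k} and take expectations. With theta_0 = psi_0 = 1 and psi_j the MA(infinity) weights, this gives
  gamma(k) - sum_i phi_i gamma(k-i) = c_k,
  c_k = sigma^2 * sum_{j=k..q} theta_j psi_{j-k}   (c_k = 0 for k > q),
using gamma(-m) = gamma(m).
psi-weights needed (psi_j = theta_j + sum_i phi_i psi_{j-i}):
  psi_1 = theta_1 + phi_1 = 0.185 + (0.031) = 0.216
Right-hand sides:
  c_0 = sigma^2 (1 + theta_1 psi_1) = 3 * (1 + (0.185)(0.216)) = 3 * 1.03996 = 3.11988
  c_1 = sigma^2 theta_1 = 3 * (0.185) = 0.555
  c_2 = 0
Equations for k = 0, 1, 2 (AR order 2, c_2 = 0):
  (E0) gamma(0) = phi_1 gamma(1) + phi_2 gamma(2) + c_0
  (E1) gamma(1) = phi_1 gamma(0) + phi_2 gamma(1) + c_1
  (E2) gamma(2) = phi_1 gamma(1) + phi_2 gamma(0)
From (E1): gamma(1) = A gamma(0) + B with
  A = phi_1 / (1 - phi_2) = 0.031 / 1.147 = 0.027027,   B = c_1 / (1 - phi_2) = 0.555 / 1.147 = 0.483871.
Insert (E2) into (E0): gamma(0) (1 - phi_2^2) = phi_1 (1 + phi_2) gamma(1) + c_0.
  phi_1 (1 + phi_2) = (0.031)(0.853) = 0.026443,   1 - phi_2^2 = 0.978391.
Replace gamma(1) by A gamma(0) + B and collect gamma(0):
  gamma(0) [0.978391 - (0.026443)(0.027027)] = (0.026443)(0.483871) + 3.11988
  gamma(0) * 0.977676 = 3.132675
  gamma(0) = 3.132675 / 0.977676 = 3.204205.
  gamma(1) = A gamma(0) + B = (0.027027)(3.204205) + (0.483871) = 0.570471.
  gamma(2) = phi_1 gamma(1) + phi_2 gamma(0) = (0.031)(0.570471) + (-0.147)(3.204205) = -0.453333.
Therefore gamma(2) = -0.4533 (to 4 decimal places).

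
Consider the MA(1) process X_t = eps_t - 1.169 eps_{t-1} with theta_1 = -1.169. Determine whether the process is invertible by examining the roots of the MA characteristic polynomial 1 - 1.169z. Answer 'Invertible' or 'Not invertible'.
\text{Not invertible}

The MA(q) characteristic polynomial is P(z) = 1 - 1.169z.
Invertibility requires all roots to lie outside the unit circle, i.e. |z| > 1 for every root.
This is linear in z: 1 + (-1.169) z = 0  =>  z = -1/(-1.169) = 0.855432,  |z| = 0.855432.
Moduli of all roots: 0.8554.
All moduli strictly greater than 1? No.
Verdict: Not invertible.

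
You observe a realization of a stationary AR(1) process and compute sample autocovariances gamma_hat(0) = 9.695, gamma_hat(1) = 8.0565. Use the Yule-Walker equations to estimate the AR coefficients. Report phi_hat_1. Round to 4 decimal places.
\hat\phi_{1} = 0.8310

The Yule-Walker equations for an AR(p) process read, in matrix form,
  Gamma_p phi = r_p,   with   (Gamma_p)_{ij} = gamma(|i - j|),
                       (r_p)_i = gamma(i),   i,j = 1..p.
Substitute the sample gammas (Toeplitz matrix and right-hand side of size 1):
  Gamma_p = [[9.695]]
  r_p     = [8.0565]
With p = 1 this is the single equation gamma(0) phi_1 = gamma(1):
  phi_hat_1 = gamma(1) / gamma(0) = 8.0565 / 9.695 = 0.8310.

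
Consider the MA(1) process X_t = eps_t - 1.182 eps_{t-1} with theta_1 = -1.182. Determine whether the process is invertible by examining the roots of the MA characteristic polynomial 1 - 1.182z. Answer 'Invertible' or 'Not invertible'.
\text{Not invertible}

The MA(q) characteristic polynomial is P(z) = 1 - 1.182z.
Invertibility requires all roots to lie outside the unit circle, i.e. |z| > 1 for every root.
This is linear in z: 1 + (-1.182) z = 0  =>  z = -1/(-1.182) = 0.846024,  |z| = 0.846024.
Moduli of all roots: 0.8460.
All moduli strictly greater than 1? No.
Verdict: Not invertible.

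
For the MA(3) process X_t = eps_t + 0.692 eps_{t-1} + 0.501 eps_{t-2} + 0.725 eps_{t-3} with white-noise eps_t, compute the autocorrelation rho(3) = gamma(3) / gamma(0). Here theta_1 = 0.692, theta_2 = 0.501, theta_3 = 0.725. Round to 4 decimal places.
\rho(3) = 0.3214

For an MA(q) process with theta_0 = 1, the autocovariance is
  gamma(k) = sigma^2 * sum_{i=0..q-k} theta_i * theta_{i+k},
and rho(k) = gamma(k) / gamma(0). Sigma^2 cancels.
  numerator   = (1)*(0.725) = 0.725.
  denominator = (1)^2 + (0.692)^2 + (0.501)^2 + (0.725)^2 = 2.25549.
  rho(3) = 0.725 / 2.25549 = 0.3214.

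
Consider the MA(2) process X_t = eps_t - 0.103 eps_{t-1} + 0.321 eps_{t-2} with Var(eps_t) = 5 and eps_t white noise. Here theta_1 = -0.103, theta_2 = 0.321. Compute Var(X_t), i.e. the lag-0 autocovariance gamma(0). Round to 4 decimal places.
\gamma(0) = 5.5683

For an MA(q) process X_t = eps_t + sum_i theta_i eps_{t-i} with
Var(eps_t) = sigma^2, the variance is
  gamma(0) = sigma^2 * (1 + sum_i theta_i^2).
  sum_i theta_i^2 = (-0.103)^2 + (0.321)^2 = 0.010609 + 0.103041 = 0.11365.
  gamma(0) = 5 * (1 + 0.11365) = 5 * 1.11365 = 5.56825, which rounds to 5.5683.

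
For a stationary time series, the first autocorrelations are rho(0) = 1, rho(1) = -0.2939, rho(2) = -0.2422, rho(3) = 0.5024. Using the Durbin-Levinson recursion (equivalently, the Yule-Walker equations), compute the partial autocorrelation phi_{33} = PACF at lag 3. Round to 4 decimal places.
\phi_{33} = 0.3770

The PACF at lag k is phi_{kk}, the last component of the solution
to the Yule-Walker system G_k phi = r_k where
  (G_k)_{ij} = rho(|i - j|), (r_k)_i = rho(i), i,j = 1..k.
Equivalently, Durbin-Levinson gives phi_{kk} iteratively:
  phi_{11} = rho(1)
  phi_{kk} = [rho(k) - sum_{j=1..k-1} phi_{k-1,j} rho(k-j)]
            / [1 - sum_{j=1..k-1} phi_{k-1,j} rho(j)],
  phi_{k,j} = phi_{k-1,j} - phi_{kk} phi_{k-1,k-j},  j = 1..k-1.
Step k = 1:
  phi_11 = rho(1) = -0.2939.
Step k = 2:
  phi_22 = [rho(2) - phi_11 rho(1)] / [1 - phi_11 rho(1)] = [-0.2422 - (-0.2939)(-0.2939)] / [1 - (-0.2939)(-0.2939)]
         = -0.32857721 / 0.91362279 = -0.359642.
  Update: phi_21 = phi_11 - phi_22 phi_11 = -0.2939 - (-0.359642)(-0.2939) = -0.399599.
Step k = 3:
  phi_33 = [rho(3) - phi_21 rho(2) - phi_22 rho(1)] / [1 - phi_21 rho(1) - phi_22 rho(2)]
    numerator   = 0.5024 - (-0.399599)(-0.2422) - (-0.359642)(-0.2939) = 0.29991836
    denominator = 1 - (-0.399599)(-0.2939) - (-0.359642)(-0.2422) = 0.7954526
  phi_33 = 0.29991836 / 0.7954526 = 0.377.
Therefore phi_{33} = 0.3770.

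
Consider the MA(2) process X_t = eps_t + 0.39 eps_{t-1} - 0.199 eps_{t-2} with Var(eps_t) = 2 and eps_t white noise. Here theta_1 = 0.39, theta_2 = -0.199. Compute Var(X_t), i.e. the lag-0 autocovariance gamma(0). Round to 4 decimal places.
\gamma(0) = 2.3834

For an MA(q) process X_t = eps_t + sum_i theta_i eps_{t-i} with
Var(eps_t) = sigma^2, the variance is
  gamma(0) = sigma^2 * (1 + sum_i theta_i^2).
  sum_i theta_i^2 = (0.39)^2 + (-0.199)^2 = 0.1521 + 0.039601 = 0.191701.
  gamma(0) = 2 * (1 + 0.191701) = 2 * 1.191701 = 2.383402, which rounds to 2.3834.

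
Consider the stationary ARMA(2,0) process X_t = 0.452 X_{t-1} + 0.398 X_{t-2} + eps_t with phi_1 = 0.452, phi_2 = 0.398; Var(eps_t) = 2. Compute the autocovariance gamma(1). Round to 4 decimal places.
\gamma(1) = 4.0901

Multiply the model equation by X_{t-k} and take expectations. With theta_0 = psi_0 = 1 and psi_j the MA(infinity) weights, this gives
  gamma(k) - sum_i phi_i gamma(k-i) = c_k,
  c_k = sigma^2 * sum_{j=k..q} theta_j psi_{j-k}   (c_k = 0 for k > q),
using gamma(-m) = gamma(m).
Pure AR (q = 0): c_0 = sigma^2 = 2, c_k = 0 for k >= 1.
Equations for k = 0, 1, 2 (AR order 2, c_2 = 0):
  (E0) gamma(0) = phi_1 gamma(1) + phi_2 gamma(2) + c_0
  (E1) gamma(1) = phi_1 gamma(0) + phi_2 gamma(1) + c_1
  (E2) gamma(2) = phi_1 gamma(1) + phi_2 gamma(0)
From (E1): gamma(1) = A gamma(0) + B with
  A = phi_1 / (1 - phi_2) = 0.452 / 0.602 = 0.750831,   B = c_1 / (1 - phi_2) = 0 / 0.602 = 0.
Insert (E2) into (E0): gamma(0) (1 - phi_2^2) = phi_1 (1 + phi_2) gamma(1) + c_0.
  phi_1 (1 + phi_2) = (0.452)(1.398) = 0.631896,   1 - phi_2^2 = 0.841596.
Replace gamma(1) by A gamma(0) + B and collect gamma(0):
  gamma(0) [0.841596 - (0.631896)(0.750831)] = c_0 = 2
  gamma(0) * 0.367149 = 2
  gamma(0) = 2 / 0.367149 = 5.447377.
  gamma(1) = A gamma(0) = (0.750831)(5.447377) = 4.090057.
Therefore gamma(1) = 4.0901 (to 4 decimal places).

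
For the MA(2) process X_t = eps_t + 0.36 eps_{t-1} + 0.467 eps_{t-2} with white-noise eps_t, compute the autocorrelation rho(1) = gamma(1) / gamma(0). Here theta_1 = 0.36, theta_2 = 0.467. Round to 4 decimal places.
\rho(1) = 0.3919

For an MA(q) process with theta_0 = 1, the autocovariance is
  gamma(k) = sigma^2 * sum_{i=0..q-k} theta_i * theta_{i+k},
and rho(k) = gamma(k) / gamma(0). Sigma^2 cancels.
  numerator   = (1)*(0.36) + (0.36)*(0.467) = 0.52812.
  denominator = (1)^2 + (0.36)^2 + (0.467)^2 = 1.347689.
  rho(1) = 0.52812 / 1.347689 = 0.3919.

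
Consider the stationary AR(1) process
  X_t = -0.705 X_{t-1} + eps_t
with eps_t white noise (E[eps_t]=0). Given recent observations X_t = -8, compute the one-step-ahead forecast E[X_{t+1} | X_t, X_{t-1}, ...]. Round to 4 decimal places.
E[X_{t+1} \mid \mathcal F_t] = 5.6400

For an AR(p) model X_t = c + sum_i phi_i X_{t-i} + eps_t, the
one-step-ahead conditional mean is
  E[X_{t+1} | X_t, ...] = c + sum_i phi_i X_{t+1-i}.
Substitute known values:
  E[X_{t+1} | ...] = (-0.705) * (-8)
                   = 5.6400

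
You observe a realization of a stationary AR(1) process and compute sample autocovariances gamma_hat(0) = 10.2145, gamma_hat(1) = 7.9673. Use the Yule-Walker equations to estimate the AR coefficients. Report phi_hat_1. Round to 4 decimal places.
\hat\phi_{1} = 0.7800

The Yule-Walker equations for an AR(p) process read, in matrix form,
  Gamma_p phi = r_p,   with   (Gamma_p)_{ij} = gamma(|i - j|),
                       (r_p)_i = gamma(i),   i,j = 1..p.
Substitute the sample gammas (Toeplitz matrix and right-hand side of size 1):
  Gamma_p = [[10.2145]]
  r_p     = [7.9673]
With p = 1 this is the single equation gamma(0) phi_1 = gamma(1):
  phi_hat_1 = gamma(1) / gamma(0) = 7.9673 / 10.2145 = 0.7800.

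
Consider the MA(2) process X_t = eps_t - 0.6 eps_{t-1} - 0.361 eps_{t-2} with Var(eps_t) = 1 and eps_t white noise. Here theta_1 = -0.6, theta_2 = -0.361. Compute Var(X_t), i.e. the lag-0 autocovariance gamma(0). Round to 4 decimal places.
\gamma(0) = 1.4903

For an MA(q) process X_t = eps_t + sum_i theta_i eps_{t-i} with
Var(eps_t) = sigma^2, the variance is
  gamma(0) = sigma^2 * (1 + sum_i theta_i^2).
  sum_i theta_i^2 = (-0.6)^2 + (-0.361)^2 = 0.36 + 0.130321 = 0.490321.
  gamma(0) = 1 * (1 + 0.490321) = 1 * 1.490321 = 1.490321, which rounds to 1.4903.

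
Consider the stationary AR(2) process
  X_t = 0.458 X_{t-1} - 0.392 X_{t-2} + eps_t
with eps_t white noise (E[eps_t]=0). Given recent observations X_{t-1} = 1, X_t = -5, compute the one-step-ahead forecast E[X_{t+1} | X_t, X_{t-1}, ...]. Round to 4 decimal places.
E[X_{t+1} \mid \mathcal F_t] = -2.6820

For an AR(p) model X_t = c + sum_i phi_i X_{t-i} + eps_t, the
one-step-ahead conditional mean is
  E[X_{t+1} | X_t, ...] = c + sum_i phi_i X_{t+1-i}.
Substitute known values:
  E[X_{t+1} | ...] = (0.458) * (-5) + (-0.392) * (1)
                   = -2.6820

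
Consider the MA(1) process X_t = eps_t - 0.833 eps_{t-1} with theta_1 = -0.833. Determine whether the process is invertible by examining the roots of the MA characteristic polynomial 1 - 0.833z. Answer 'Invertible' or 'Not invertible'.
\text{Invertible}

The MA(q) characteristic polynomial is P(z) = 1 - 0.833z.
Invertibility requires all roots to lie outside the unit circle, i.e. |z| > 1 for every root.
This is linear in z: 1 + (-0.833) z = 0  =>  z = -1/(-0.833) = 1.20048,  |z| = 1.20048.
Moduli of all roots: 1.2005.
All moduli strictly greater than 1? Yes.
Verdict: Invertible.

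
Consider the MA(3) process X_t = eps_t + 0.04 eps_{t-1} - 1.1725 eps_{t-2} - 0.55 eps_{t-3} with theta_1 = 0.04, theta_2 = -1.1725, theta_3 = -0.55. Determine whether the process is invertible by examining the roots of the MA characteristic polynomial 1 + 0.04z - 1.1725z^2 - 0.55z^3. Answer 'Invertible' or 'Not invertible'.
\text{Not invertible}

The MA(q) characteristic polynomial is P(z) = 1 + 0.04z - 1.1725z^2 - 0.55z^3.
Invertibility requires all roots to lie outside the unit circle, i.e. |z| > 1 for every root.
Degree 3: look for a simple real root z0 first, then factor out (1 - z/z0) and solve the remaining quadratic.
Testing z0 = 0.8: P(0.8) = 1 + (0.04)(0.8) + (-1.1725)(0.8)^2 + (-0.55)(0.8)^3
  = 1 + (0.032) + (-0.7504) + (-0.2816) = 0.  So z_0 = 0.8 is a root, |z_0| = 0.8.
Divide out the factor (1 - 1.25 z) = (1 - z/z0) (since 1/z0 = 1.25):
  P(z) = (1 - 1.25 z)(1 + (1.29) z + (0.44) z^2)
  [check: z-coef 1.29 - (1.25) = 0.04; z^2-coef 0.44 - (1.25)(1.29) = -1.1725; z^3-coef -(1.25)(0.44) = -0.55.]
Remaining roots from the quadratic factor 1 + (1.29) z + (0.44) z^2:
  Set 1 + (1.29) z + (0.44) z^2 = 0, i.e. a z^2 + b z + c = 0 with a = 0.44, b = 1.29, c = 1.
  Discriminant D = b^2 - 4ac = (1.29)^2 - 4*(0.44)*1 = 1.6641 - (1.76) = -0.0959.
  D < 0, so the roots are the complex-conjugate pair z = (-b +/- i sqrt(-D)) / (2a) = -1.4659 +/- 0.3519i.
  For a conjugate pair |z|^2 = z * conj(z) = (product of roots) = c/a = 1/(0.44) = 2.272727, so |z| = sqrt(2.272727) = 1.5076 for both roots.
Moduli of all roots: 0.8000, 1.5076, 1.5076.
All moduli strictly greater than 1? No.
Verdict: Not invertible.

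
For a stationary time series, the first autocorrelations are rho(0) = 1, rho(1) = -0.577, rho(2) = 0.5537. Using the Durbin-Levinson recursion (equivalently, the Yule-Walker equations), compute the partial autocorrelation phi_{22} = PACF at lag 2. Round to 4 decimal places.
\phi_{22} = 0.3310

The PACF at lag k is phi_{kk}, the last component of the solution
to the Yule-Walker system G_k phi = r_k where
  (G_k)_{ij} = rho(|i - j|), (r_k)_i = rho(i), i,j = 1..k.
Equivalently, Durbin-Levinson gives phi_{kk} iteratively:
  phi_{11} = rho(1)
  phi_{kk} = [rho(k) - sum_{j=1..k-1} phi_{k-1,j} rho(k-j)]
            / [1 - sum_{j=1..k-1} phi_{k-1,j} rho(j)],
  phi_{k,j} = phi_{k-1,j} - phi_{kk} phi_{k-1,k-j},  j = 1..k-1.
Step k = 1:
  phi_11 = rho(1) = -0.577.
Step k = 2:
  phi_22 = [rho(2) - phi_11 rho(1)] / [1 - phi_11 rho(1)] = [0.5537 - (-0.577)(-0.577)] / [1 - (-0.577)(-0.577)]
         = 0.220771 / 0.667071 = 0.331.
Therefore phi_{22} = 0.3310.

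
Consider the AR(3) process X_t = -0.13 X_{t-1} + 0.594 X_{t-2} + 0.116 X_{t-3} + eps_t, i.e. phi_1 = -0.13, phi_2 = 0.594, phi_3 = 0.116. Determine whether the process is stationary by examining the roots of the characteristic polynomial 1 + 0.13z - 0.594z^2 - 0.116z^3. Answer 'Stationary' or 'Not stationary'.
\text{Stationary}

The AR(p) characteristic polynomial is P(z) = 1 + 0.13z - 0.594z^2 - 0.116z^3.
Stationarity requires all roots to lie outside the unit circle, i.e. |z| > 1 for every root.
Degree 3: look for a simple real root z0 first, then factor out (1 - z/z0) and solve the remaining quadratic.
Testing z0 = -5: P(-5) = 1 + (0.13)(-5) + (-0.594)(-5)^2 + (-0.116)(-5)^3
  = 1 + (-0.65) + (-14.85) + (14.5) = 0.  So z_0 = -5 is a root, |z_0| = 5.
Divide out the factor (1 + 0.2 z) = (1 - z/z0) (since 1/z0 = -0.2):
  P(z) = (1 + 0.2 z)(1 + (-0.07) z + (-0.58) z^2)
  [check: z-coef -0.07 - (-0.2) = 0.13; z^2-coef -0.58 - (-0.2)(-0.07) = -0.594; z^3-coef -(-0.2)(-0.58) = -0.116.]
Remaining roots from the quadratic factor 1 + (-0.07) z + (-0.58) z^2:
  Set 1 + (-0.07) z + (-0.58) z^2 = 0, i.e. a z^2 + b z + c = 0 with a = -0.58, b = -0.07, c = 1.
  Discriminant D = b^2 - 4ac = (-0.07)^2 - 4*(-0.58)*1 = 0.0049 - (-2.32) = 2.3249.
  D >= 0, so the roots are real: z = (-b +/- sqrt(D)) / (2a) = (0.07 +/- 1.524762) / (-1.16).
    z_1 = (0.07 + 1.524762) / (-1.16) = -1.3748,   |z_1| = 1.3748.
    z_2 = (0.07 - 1.524762) / (-1.16) = 1.2541,   |z_2| = 1.2541.
Moduli of all roots: 5.0000, 1.3748, 1.2541.
All moduli strictly greater than 1? Yes.
Verdict: Stationary.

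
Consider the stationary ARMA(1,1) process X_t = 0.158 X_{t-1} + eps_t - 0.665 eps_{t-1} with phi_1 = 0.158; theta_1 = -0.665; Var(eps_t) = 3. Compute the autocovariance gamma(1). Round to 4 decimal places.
\gamma(1) = -1.3960

Multiply the model equation by X_{t-k} and take expectations. With theta_0 = psi_0 = 1 and psi_j the MA(infinity) weights, this gives
  gamma(k) - sum_i phi_i gamma(k-i) = c_k,
  c_k = sigma^2 * sum_{j=k..q} theta_j psi_{j-k}   (c_k = 0 for k > q),
using gamma(-m) = gamma(m).
psi-weights needed (psi_j = theta_j + sum_i phi_i psi_{j-i}):
  psi_1 = theta_1 + phi_1 = -0.665 + (0.158) = -0.507
Right-hand sides:
  c_0 = sigma^2 (1 + theta_1 psi_1) = 3 * (1 + (-0.665)(-0.507)) = 3 * 1.337155 = 4.011465
  c_1 = sigma^2 theta_1 = 3 * (-0.665) = -1.995
  c_2 = 0
Equations for k = 0 and k = 1 (AR order 1):
  gamma(0) = phi_1 gamma(1) + c_0
  gamma(1) = phi_1 gamma(0) + c_1
Substituting the second into the first: gamma(0) (1 - phi_1^2) = c_0 + phi_1 c_1, so
  gamma(0) = (c_0 + phi_1 c_1) / (1 - phi_1^2) = (4.011465 + (0.158)(-1.995)) / (1 - (0.158)^2) = 3.696255 / 0.975036 = 3.790891.
  gamma(1) = phi_1 gamma(0) + c_1 = (0.158)(3.790891) + (-1.995) = -1.396039.
Therefore gamma(1) = -1.3960 (to 4 decimal places).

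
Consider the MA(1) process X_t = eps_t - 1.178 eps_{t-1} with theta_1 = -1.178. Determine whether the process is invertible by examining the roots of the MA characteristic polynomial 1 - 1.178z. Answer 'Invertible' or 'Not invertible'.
\text{Not invertible}

The MA(q) characteristic polynomial is P(z) = 1 - 1.178z.
Invertibility requires all roots to lie outside the unit circle, i.e. |z| > 1 for every root.
This is linear in z: 1 + (-1.178) z = 0  =>  z = -1/(-1.178) = 0.848896,  |z| = 0.848896.
Moduli of all roots: 0.8489.
All moduli strictly greater than 1? No.
Verdict: Not invertible.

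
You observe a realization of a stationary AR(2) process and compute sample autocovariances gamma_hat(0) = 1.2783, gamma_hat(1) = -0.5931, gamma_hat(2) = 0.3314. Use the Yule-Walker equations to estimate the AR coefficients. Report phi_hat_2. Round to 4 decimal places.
\hat\phi_{2} = 0.0560

The Yule-Walker equations for an AR(p) process read, in matrix form,
  Gamma_p phi = r_p,   with   (Gamma_p)_{ij} = gamma(|i - j|),
                       (r_p)_i = gamma(i),   i,j = 1..p.
Substitute the sample gammas (Toeplitz matrix and right-hand side of size 2):
  Gamma_p = [[1.2783, -0.5931], [-0.5931, 1.2783]]
  r_p     = [-0.5931, 0.3314]
Written out:
  1.2783 phi_1 - 0.5931 phi_2 = -0.5931
  -0.5931 phi_1 + 1.2783 phi_2 = 0.3314
Solve by Cramer's rule:
  det = gamma(0)^2 - gamma(1)^2 = (1.2783)^2 - (-0.5931)^2 = 1.63405089 - 0.35176761 = 1.28228328
  phi_hat_1 = [gamma(1) gamma(0) - gamma(1) gamma(2)] / det = [(-0.5931)(1.2783) - (-0.5931)(0.3314)] / 1.28228328 = -0.56160639 / 1.28228328 = -0.438
  phi_hat_2 = [gamma(0) gamma(2) - gamma(1)^2] / det = [(1.2783)(0.3314) - (-0.5931)^2] / 1.28228328 = 0.07186101 / 1.28228328 = 0.056
So phi_hat = [-0.4380, 0.0560].
Therefore phi_hat_2 = 0.0560.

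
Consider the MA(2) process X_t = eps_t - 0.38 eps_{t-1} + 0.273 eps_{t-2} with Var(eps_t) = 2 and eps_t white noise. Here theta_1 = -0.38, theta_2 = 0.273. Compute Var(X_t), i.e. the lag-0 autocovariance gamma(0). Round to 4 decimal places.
\gamma(0) = 2.4379

For an MA(q) process X_t = eps_t + sum_i theta_i eps_{t-i} with
Var(eps_t) = sigma^2, the variance is
  gamma(0) = sigma^2 * (1 + sum_i theta_i^2).
  sum_i theta_i^2 = (-0.38)^2 + (0.273)^2 = 0.1444 + 0.074529 = 0.218929.
  gamma(0) = 2 * (1 + 0.218929) = 2 * 1.218929 = 2.437858, which rounds to 2.4379.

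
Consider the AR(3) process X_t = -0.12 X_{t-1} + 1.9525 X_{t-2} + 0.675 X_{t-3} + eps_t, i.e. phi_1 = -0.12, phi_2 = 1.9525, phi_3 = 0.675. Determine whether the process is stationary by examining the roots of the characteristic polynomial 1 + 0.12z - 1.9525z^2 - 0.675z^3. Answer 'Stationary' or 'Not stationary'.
\text{Not stationary}

The AR(p) characteristic polynomial is P(z) = 1 + 0.12z - 1.9525z^2 - 0.675z^3.
Stationarity requires all roots to lie outside the unit circle, i.e. |z| > 1 for every root.
Degree 3: look for a simple real root z0 first, then factor out (1 - z/z0) and solve the remaining quadratic.
Testing z0 = -0.8: P(-0.8) = 1 + (0.12)(-0.8) + (-1.9525)(-0.8)^2 + (-0.675)(-0.8)^3
  = 1 + (-0.096) + (-1.2496) + (0.3456) = 0.  So z_0 = -0.8 is a root, |z_0| = 0.8.
Divide out the factor (1 + 1.25 z) = (1 - z/z0) (since 1/z0 = -1.25):
  P(z) = (1 + 1.25 z)(1 + (-1.13) z + (-0.54) z^2)
  [check: z-coef -1.13 - (-1.25) = 0.12; z^2-coef -0.54 - (-1.25)(-1.13) = -1.9525; z^3-coef -(-1.25)(-0.54) = -0.675.]
Remaining roots from the quadratic factor 1 + (-1.13) z + (-0.54) z^2:
  Set 1 + (-1.13) z + (-0.54) z^2 = 0, i.e. a z^2 + b z + c = 0 with a = -0.54, b = -1.13, c = 1.
  Discriminant D = b^2 - 4ac = (-1.13)^2 - 4*(-0.54)*1 = 1.2769 - (-2.16) = 3.4369.
  D >= 0, so the roots are real: z = (-b +/- sqrt(D)) / (2a) = (1.13 +/- 1.853888) / (-1.08).
    z_1 = (1.13 + 1.853888) / (-1.08) = -2.7629,   |z_1| = 2.7629.
    z_2 = (1.13 - 1.853888) / (-1.08) = 0.6703,   |z_2| = 0.6703.
Moduli of all roots: 0.8000, 2.7629, 0.6703.
All moduli strictly greater than 1? No.
Verdict: Not stationary.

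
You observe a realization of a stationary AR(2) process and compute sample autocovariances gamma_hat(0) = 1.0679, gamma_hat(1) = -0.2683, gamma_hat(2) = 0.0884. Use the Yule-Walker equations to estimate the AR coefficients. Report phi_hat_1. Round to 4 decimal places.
\hat\phi_{1} = -0.2460

The Yule-Walker equations for an AR(p) process read, in matrix form,
  Gamma_p phi = r_p,   with   (Gamma_p)_{ij} = gamma(|i - j|),
                       (r_p)_i = gamma(i),   i,j = 1..p.
Substitute the sample gammas (Toeplitz matrix and right-hand side of size 2):
  Gamma_p = [[1.0679, -0.2683], [-0.2683, 1.0679]]
  r_p     = [-0.2683, 0.0884]
Written out:
  1.0679 phi_1 - 0.2683 phi_2 = -0.2683
  -0.2683 phi_1 + 1.0679 phi_2 = 0.0884
Solve by Cramer's rule:
  det = gamma(0)^2 - gamma(1)^2 = (1.0679)^2 - (-0.2683)^2 = 1.14041041 - 0.07198489 = 1.06842552
  phi_hat_1 = [gamma(1) gamma(0) - gamma(1) gamma(2)] / det = [(-0.2683)(1.0679) - (-0.2683)(0.0884)] / 1.06842552 = -0.26279985 / 1.06842552 = -0.246
  phi_hat_2 = [gamma(0) gamma(2) - gamma(1)^2] / det = [(1.0679)(0.0884) - (-0.2683)^2] / 1.06842552 = 0.02241747 / 1.06842552 = 0.021
So phi_hat = [-0.2460, 0.0210].
Therefore phi_hat_1 = -0.2460.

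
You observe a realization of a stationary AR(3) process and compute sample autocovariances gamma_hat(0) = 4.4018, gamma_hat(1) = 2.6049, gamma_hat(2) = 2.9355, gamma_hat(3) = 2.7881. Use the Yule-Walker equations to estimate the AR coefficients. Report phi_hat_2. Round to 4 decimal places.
\hat\phi_{2} = 0.4000

The Yule-Walker equations for an AR(p) process read, in matrix form,
  Gamma_p phi = r_p,   with   (Gamma_p)_{ij} = gamma(|i - j|),
                       (r_p)_i = gamma(i),   i,j = 1..p.
Substitute the sample gammas (Toeplitz matrix and right-hand side of size 3):
  Gamma_p = [[4.4018, 2.6049, 2.9355], [2.6049, 4.4018, 2.6049], [2.9355, 2.6049, 4.4018]]
  r_p     = [2.6049, 2.9355, 2.7881]
Written out (R1..R3):
  (R1) 4.4018 phi_1 + 2.6049 phi_2 + 2.9355 phi_3 = 2.6049
  (R2) 2.6049 phi_1 + 4.4018 phi_2 + 2.6049 phi_3 = 2.9355
  (R3) 2.9355 phi_1 + 2.6049 phi_2 + 4.4018 phi_3 = 2.7881
Gaussian elimination:
  R2 <- R2 - (2.6049/4.4018) R1 = R2 - (0.591781) R1:  2.860271 phi_2 + 0.867728 phi_3 = 1.393971
  R3 <- R3 - (2.9355/4.4018) R1 = R3 - (0.666886) R1:  0.867728 phi_2 + 2.444155 phi_3 = 1.050928
  R3 <- R3 - (0.867728/2.860271) R2 = R3 - (0.303373) R2:  2.18091 phi_3 = 0.628035
Back-substitution:
  phi_hat_3 = 0.628035 / 2.18091 = 0.287969
  phi_hat_2 = (1.393971 - (0.867728)(0.287969)) / 2.860271 = 0.399994
  phi_hat_1 = (2.6049 - (2.6049)(0.399994) - (2.9355)(0.287969)) / 4.4018 = 0.163029
So phi_hat = [0.1630, 0.4000, 0.2880].
Therefore phi_hat_2 = 0.4000.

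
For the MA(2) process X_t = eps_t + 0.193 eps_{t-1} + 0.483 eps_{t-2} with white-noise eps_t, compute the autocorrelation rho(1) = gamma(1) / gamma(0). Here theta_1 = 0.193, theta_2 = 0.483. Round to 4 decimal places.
\rho(1) = 0.2253

For an MA(q) process with theta_0 = 1, the autocovariance is
  gamma(k) = sigma^2 * sum_{i=0..q-k} theta_i * theta_{i+k},
and rho(k) = gamma(k) / gamma(0). Sigma^2 cancels.
  numerator   = (1)*(0.193) + (0.193)*(0.483) = 0.286219.
  denominator = (1)^2 + (0.193)^2 + (0.483)^2 = 1.270538.
  rho(1) = 0.286219 / 1.270538 = 0.2253.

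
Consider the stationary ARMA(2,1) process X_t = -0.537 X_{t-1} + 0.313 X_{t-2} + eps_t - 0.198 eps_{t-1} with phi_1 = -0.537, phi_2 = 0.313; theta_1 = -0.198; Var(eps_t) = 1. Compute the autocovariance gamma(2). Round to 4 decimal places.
\gamma(2) = 2.9712

Multiply the model equation by X_{t-k} and take expectations. With theta_0 = psi_0 = 1 and psi_j the MA(infinity) weights, this gives
  gamma(k) - sum_i phi_i gamma(k-i) = c_k,
  c_k = sigma^2 * sum_{j=k..q} theta_j psi_{j-k}   (c_k = 0 for k > q),
using gamma(-m) = gamma(m).
psi-weights needed (psi_j = theta_j + sum_i phi_i psi_{j-i}):
  psi_1 = theta_1 + phi_1 = -0.198 + (-0.537) = -0.735
Right-hand sides:
  c_0 = sigma^2 (1 + theta_1 psi_1) = 1 * (1 + (-0.198)(-0.735)) = 1 * 1.14553 = 1.14553
  c_1 = sigma^2 theta_1 = 1 * (-0.198) = -0.198
  c_2 = 0
Equations for k = 0, 1, 2 (AR order 2, c_2 = 0):
  (E0) gamma(0) = phi_1 gamma(1) + phi_2 gamma(2) + c_0
  (E1) gamma(1) = phi_1 gamma(0) + phi_2 gamma(1) + c_1
  (E2) gamma(2) = phi_1 gamma(1) + phi_2 gamma(0)
From (E1): gamma(1) = A gamma(0) + B with
  A = phi_1 / (1 - phi_2) = -0.537 / 0.687 = -0.781659,   B = c_1 / (1 - phi_2) = -0.198 / 0.687 = -0.28821.
Insert (E2) into (E0): gamma(0) (1 - phi_2^2) = phi_1 (1 + phi_2) gamma(1) + c_0.
  phi_1 (1 + phi_2) = (-0.537)(1.313) = -0.705081,   1 - phi_2^2 = 0.902031.
Replace gamma(1) by A gamma(0) + B and collect gamma(0):
  gamma(0) [0.902031 - (-0.705081)(-0.781659)] = (-0.705081)(-0.28821) + 1.14553
  gamma(0) * 0.350898 = 1.348741
  gamma(0) = 1.348741 / 0.350898 = 3.843686.
  gamma(1) = A gamma(0) + B = (-0.781659)(3.843686) + (-0.28821) = -3.292663.
  gamma(2) = phi_1 gamma(1) + phi_2 gamma(0) = (-0.537)(-3.292663) + (0.313)(3.843686) = 2.971234.
Therefore gamma(2) = 2.9712 (to 4 decimal places).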